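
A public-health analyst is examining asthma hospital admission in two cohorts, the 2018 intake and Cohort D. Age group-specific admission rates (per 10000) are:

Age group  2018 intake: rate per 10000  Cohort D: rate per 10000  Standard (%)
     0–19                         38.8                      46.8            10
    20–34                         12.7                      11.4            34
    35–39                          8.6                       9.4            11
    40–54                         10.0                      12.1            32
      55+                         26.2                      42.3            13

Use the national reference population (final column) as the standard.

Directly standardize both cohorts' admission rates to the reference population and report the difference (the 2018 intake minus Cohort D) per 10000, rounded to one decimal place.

Standard weights: 0.10, 0.34, 0.11, 0.32, 0.13.
The 2018 intake: 0.1000×38.8 + 0.3400×12.7 + 0.1100×8.6 + 0.3200×10.0 + 0.1300×26.2 = 15.7500 per 10000.
Cohort D: 0.1000×46.8 + 0.3400×11.4 + 0.1100×9.4 + 0.3200×12.1 + 0.1300×42.3 = 18.9610 per 10000.
Difference = 15.7500 − 18.9610 = -3.2110.

-3.2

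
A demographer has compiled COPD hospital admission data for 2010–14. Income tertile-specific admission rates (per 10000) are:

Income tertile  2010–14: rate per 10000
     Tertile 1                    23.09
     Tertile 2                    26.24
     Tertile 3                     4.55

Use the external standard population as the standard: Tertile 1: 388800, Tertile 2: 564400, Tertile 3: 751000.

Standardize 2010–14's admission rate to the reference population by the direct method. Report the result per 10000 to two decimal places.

15.96

Standard total = 1704200; weights = 0.2281, 0.3312, 0.4407.
Standardized rate: 0.2281×23.09 + 0.3312×26.24 + 0.4407×4.55 = 15.9631 per 10000.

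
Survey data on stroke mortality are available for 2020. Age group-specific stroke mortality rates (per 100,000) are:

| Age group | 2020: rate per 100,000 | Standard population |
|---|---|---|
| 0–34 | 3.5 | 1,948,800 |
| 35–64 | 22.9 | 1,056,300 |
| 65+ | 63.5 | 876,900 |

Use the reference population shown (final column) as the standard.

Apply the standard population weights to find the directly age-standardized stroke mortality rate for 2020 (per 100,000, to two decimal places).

Standard total = 3,882,000; weights = 0.5020, 0.2721, 0.2259.
Standardized rate: 0.5020×3.5 + 0.2721×22.9 + 0.2259×63.5 = 22.3321 per 100,000.

22.33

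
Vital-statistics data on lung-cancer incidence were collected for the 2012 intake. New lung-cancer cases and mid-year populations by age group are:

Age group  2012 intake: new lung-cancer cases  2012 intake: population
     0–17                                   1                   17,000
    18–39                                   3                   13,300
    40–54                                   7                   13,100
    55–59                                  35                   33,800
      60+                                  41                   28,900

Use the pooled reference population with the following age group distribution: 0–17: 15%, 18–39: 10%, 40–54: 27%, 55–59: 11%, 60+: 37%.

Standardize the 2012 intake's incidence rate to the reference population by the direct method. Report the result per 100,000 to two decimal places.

81.45

Age-specific rates per 100,000 for the 2012 intake: 5.88, 22.56, 53.44, 103.55, 141.87.
Standard weights: 0.15, 0.10, 0.27, 0.11, 0.37.
Standardized rate: 0.1500×5.88 + 0.1000×22.56 + 0.2700×53.44 + 0.1100×103.55 + 0.3700×141.87 = 81.4474 per 100,000.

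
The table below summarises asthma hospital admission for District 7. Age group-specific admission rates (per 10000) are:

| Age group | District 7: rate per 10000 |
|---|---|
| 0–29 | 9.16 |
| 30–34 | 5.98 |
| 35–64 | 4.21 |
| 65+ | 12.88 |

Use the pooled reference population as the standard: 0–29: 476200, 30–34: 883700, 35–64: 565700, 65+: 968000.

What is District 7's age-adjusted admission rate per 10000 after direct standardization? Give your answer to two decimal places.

8.47

Standard total = 2893600; weights = 0.1646, 0.3054, 0.1955, 0.3345.
Standardized rate: 0.1646×9.16 + 0.3054×5.98 + 0.1955×4.21 + 0.3345×12.88 = 8.4656 per 10000.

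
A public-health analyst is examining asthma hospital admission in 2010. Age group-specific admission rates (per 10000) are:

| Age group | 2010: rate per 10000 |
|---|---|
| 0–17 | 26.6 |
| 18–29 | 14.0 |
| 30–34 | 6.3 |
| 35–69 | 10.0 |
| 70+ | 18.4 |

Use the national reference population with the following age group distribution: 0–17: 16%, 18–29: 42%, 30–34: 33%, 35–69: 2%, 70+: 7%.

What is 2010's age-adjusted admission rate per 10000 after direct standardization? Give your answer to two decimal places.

13.70

Standard weights: 0.16, 0.42, 0.33, 0.02, 0.07.
Standardized rate: 0.1600×26.6 + 0.4200×14.0 + 0.3300×6.3 + 0.0200×10.0 + 0.0700×18.4 = 13.7030 per 10000.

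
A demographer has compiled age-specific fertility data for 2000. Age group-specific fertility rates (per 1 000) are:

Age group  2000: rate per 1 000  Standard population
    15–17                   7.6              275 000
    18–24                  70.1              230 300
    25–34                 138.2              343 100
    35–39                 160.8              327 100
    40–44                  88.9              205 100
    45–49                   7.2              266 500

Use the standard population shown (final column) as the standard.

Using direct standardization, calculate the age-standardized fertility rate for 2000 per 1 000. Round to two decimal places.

Standard total = 1 647 100; weights = 0.1670, 0.1398, 0.2083, 0.1986, 0.1245, 0.1618.
Standardized rate: 0.1670×7.6 + 0.1398×70.1 + 0.2083×138.2 + 0.1986×160.8 + 0.1245×88.9 + 0.1618×7.2 = 84.0267 per 1 000.

84.03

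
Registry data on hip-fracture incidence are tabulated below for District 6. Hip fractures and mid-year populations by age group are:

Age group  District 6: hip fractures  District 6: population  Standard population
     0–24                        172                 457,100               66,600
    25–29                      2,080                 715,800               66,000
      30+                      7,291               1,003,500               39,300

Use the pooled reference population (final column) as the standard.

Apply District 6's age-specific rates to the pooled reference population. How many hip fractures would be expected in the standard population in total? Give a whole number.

502

Age-specific rates per 100,000 for District 6: 37.63, 290.58, 726.56.
Expected hip fractures = Σ (standard pop × age-specific rate ÷ 100,000)
= 66,600×37.63/100,000 + 66,000×290.58/100,000 + 39,300×726.56/100,000
= 25.06 + 191.79 + 285.54 = 502.38.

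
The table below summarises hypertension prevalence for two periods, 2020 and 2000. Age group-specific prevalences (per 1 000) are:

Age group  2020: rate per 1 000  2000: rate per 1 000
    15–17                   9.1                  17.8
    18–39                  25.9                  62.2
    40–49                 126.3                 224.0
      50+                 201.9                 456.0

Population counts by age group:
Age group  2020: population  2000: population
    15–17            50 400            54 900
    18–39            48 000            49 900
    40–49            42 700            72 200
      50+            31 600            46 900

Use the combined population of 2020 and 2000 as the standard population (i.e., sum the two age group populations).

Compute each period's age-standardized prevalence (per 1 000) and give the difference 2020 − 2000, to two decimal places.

-89.87

Combined standard total = 396 600; weights = 0.2655, 0.2468, 0.2897, 0.1979.
2020: 0.2655×9.1 + 0.2468×25.9 + 0.2897×126.3 + 0.1979×201.9 = 85.3627 per 1 000.
2000: 0.2655×17.8 + 0.2468×62.2 + 0.2897×224.0 + 0.1979×456.0 = 175.2328 per 1 000.
Difference = 85.3627 − 175.2328 = -89.8700.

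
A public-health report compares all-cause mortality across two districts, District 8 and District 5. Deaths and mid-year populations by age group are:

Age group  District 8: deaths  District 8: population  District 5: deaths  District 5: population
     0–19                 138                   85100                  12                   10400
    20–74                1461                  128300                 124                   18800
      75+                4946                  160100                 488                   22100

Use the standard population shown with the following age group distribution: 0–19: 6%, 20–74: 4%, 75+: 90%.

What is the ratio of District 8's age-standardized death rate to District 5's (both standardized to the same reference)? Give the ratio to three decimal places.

Age-specific rates per 1000 for District 8: 1.622, 11.387, 30.893.
For District 5: 1.154, 6.596, 22.081.
Standard weights: 0.06, 0.04, 0.90.
District 8: 0.0600×1.622 + 0.0400×11.387 + 0.9000×30.893 = 28.3567 per 1000.
District 5: 0.0600×1.154 + 0.0400×6.596 + 0.9000×22.081 = 20.2064 per 1000.
Ratio = 28.3567 ÷ 20.2064 = 1.40335.

1.403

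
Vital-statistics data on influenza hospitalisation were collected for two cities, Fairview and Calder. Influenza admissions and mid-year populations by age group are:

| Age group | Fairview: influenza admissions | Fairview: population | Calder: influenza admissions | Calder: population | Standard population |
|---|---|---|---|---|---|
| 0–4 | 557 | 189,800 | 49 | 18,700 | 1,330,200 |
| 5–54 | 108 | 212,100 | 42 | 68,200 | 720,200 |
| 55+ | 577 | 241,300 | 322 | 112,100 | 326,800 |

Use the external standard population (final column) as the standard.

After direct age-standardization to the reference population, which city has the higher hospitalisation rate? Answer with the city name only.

Age-specific rates per 100,000 for Fairview: 293.47, 50.92, 239.12.
For Calder: 262.03, 61.58, 287.24.
Standard total = 2,377,200; weights = 0.5596, 0.3030, 0.1375.
Fairview: 0.5596×293.47 + 0.3030×50.92 + 0.1375×239.12 = 212.5133 per 100,000.
Calder: 0.5596×262.03 + 0.3030×61.58 + 0.1375×287.24 = 204.7698 per 100,000.
The crude rates (193.10 vs 207.54) would put Calder higher, but that reflects its age composition; once standardized to a common age structure, Fairview has the higher underlying rate.

Fairview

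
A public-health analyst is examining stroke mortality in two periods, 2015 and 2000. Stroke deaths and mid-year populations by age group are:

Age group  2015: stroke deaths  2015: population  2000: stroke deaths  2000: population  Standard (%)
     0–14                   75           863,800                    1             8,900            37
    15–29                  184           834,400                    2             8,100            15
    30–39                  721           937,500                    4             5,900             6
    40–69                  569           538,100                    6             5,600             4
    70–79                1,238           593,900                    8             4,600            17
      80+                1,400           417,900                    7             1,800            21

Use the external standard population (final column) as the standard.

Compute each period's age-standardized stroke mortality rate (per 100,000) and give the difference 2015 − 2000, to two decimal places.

Age-specific rates per 100,000 for 2015: 8.68, 22.05, 76.91, 105.74, 208.45, 335.01.
For 2000: 11.24, 24.69, 67.80, 107.14, 173.91, 388.89.
Standard weights: 0.37, 0.15, 0.06, 0.04, 0.17, 0.21.
2015: 0.3700×8.68 + 0.1500×22.05 + 0.0600×76.91 + 0.0400×105.74 + 0.1700×208.45 + 0.2100×335.01 = 121.1531 per 100,000.
2000: 0.3700×11.24 + 0.1500×24.69 + 0.0600×67.80 + 0.0400×107.14 + 0.1700×173.91 + 0.2100×388.89 = 127.4464 per 100,000.
Difference = 121.1531 − 127.4464 = -6.2933.

-6.29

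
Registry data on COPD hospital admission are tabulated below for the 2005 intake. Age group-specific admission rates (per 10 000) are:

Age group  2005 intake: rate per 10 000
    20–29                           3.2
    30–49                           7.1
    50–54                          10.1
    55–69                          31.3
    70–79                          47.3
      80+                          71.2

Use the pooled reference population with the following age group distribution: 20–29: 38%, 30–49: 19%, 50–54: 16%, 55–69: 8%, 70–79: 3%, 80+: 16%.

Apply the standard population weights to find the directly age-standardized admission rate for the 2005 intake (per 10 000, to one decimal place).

Standard weights: 0.38, 0.19, 0.16, 0.08, 0.03, 0.16.
Standardized rate: 0.3800×3.2 + 0.1900×7.1 + 0.1600×10.1 + 0.0800×31.3 + 0.0300×47.3 + 0.1600×71.2 = 19.4960 per 10 000.

19.5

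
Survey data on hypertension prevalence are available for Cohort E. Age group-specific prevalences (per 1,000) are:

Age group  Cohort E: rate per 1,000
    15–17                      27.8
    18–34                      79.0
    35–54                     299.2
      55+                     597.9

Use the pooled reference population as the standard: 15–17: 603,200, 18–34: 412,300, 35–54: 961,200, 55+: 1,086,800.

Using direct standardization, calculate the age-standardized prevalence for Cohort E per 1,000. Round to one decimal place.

Standard total = 3,063,500; weights = 0.1969, 0.1346, 0.3138, 0.3548.
Standardized rate: 0.1969×27.8 + 0.1346×79.0 + 0.3138×299.2 + 0.3548×597.9 = 322.0922 per 1,000.

322.1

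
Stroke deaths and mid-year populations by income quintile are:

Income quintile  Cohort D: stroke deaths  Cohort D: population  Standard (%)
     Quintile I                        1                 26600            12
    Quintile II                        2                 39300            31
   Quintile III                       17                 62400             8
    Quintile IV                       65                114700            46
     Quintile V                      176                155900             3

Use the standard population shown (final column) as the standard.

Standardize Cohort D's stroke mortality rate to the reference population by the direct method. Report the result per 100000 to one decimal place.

33.7

Income-specific rates per 100000 for Cohort D: 3.76, 5.09, 27.24, 56.67, 112.89.
Standard weights: 0.12, 0.31, 0.08, 0.46, 0.03.
Standardized rate: 0.1200×3.76 + 0.3100×5.09 + 0.0800×27.24 + 0.4600×56.67 + 0.0300×112.89 = 33.6630 per 100000.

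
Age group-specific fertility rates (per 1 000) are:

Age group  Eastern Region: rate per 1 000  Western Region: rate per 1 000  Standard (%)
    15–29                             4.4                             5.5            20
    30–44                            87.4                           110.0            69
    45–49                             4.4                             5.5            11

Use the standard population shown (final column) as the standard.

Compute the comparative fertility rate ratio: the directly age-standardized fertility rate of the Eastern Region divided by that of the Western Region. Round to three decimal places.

Standard weights: 0.20, 0.69, 0.11.
The Eastern Region: 0.2000×4.4 + 0.6900×87.4 + 0.1100×4.4 = 61.6700 per 1 000.
The Western Region: 0.2000×5.5 + 0.6900×110.0 + 0.1100×5.5 = 77.6050 per 1 000.
Ratio = 61.6700 ÷ 77.6050 = 0.79467.

0.795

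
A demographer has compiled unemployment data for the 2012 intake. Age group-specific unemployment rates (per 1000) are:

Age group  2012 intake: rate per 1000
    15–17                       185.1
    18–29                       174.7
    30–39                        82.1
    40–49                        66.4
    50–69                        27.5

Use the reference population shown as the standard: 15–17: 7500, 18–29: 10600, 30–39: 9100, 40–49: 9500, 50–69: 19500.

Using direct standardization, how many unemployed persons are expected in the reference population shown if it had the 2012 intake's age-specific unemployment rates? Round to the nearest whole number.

Expected unemployed persons = Σ (standard pop × age-specific rate ÷ 1000)
= 7500×185.1/1000 + 10600×174.7/1000 + 9100×82.1/1000 + 9500×66.4/1000 + 19500×27.5/1000
= 1388.25 + 1851.82 + 747.11 + 630.80 + 536.25 = 5154.23.

5154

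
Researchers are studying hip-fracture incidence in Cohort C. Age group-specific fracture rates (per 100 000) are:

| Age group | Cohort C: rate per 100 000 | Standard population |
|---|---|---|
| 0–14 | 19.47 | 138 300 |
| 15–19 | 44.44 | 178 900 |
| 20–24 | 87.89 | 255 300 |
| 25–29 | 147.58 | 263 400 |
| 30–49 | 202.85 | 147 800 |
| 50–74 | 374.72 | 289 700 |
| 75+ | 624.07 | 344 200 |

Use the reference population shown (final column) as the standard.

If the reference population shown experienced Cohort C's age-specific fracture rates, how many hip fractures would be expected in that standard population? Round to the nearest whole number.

Expected hip fractures = Σ (standard pop × age-specific rate ÷ 100 000)
= 138 300×19.47/100 000 + 178 900×44.44/100 000 + 255 300×87.89/100 000 + 263 400×147.58/100 000 + 147 800×202.85/100 000 + 289 700×374.72/100 000 + 344 200×624.07/100 000
= 26.93 + 79.50 + 224.38 + 388.73 + 299.81 + 1085.56 + 2148.05 = 4252.96.

4253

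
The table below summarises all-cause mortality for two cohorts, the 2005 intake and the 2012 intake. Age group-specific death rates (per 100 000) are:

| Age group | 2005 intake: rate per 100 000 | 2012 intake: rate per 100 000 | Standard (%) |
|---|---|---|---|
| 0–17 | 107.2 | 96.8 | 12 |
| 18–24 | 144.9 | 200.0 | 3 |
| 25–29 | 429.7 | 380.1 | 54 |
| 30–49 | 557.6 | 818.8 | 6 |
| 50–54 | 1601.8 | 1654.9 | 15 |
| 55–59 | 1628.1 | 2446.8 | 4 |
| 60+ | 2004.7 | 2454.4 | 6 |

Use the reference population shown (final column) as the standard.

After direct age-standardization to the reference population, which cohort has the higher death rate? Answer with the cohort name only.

2012 intake

Standard weights: 0.12, 0.03, 0.54, 0.06, 0.15, 0.04, 0.06.
The 2005 intake: 0.1200×107.2 + 0.0300×144.9 + 0.5400×429.7 + 0.0600×557.6 + 0.1500×1601.8 + 0.0400×1628.1 + 0.0600×2004.7 = 708.3810 per 100 000.
The 2012 intake: 0.1200×96.8 + 0.0300×200.0 + 0.5400×380.1 + 0.0600×818.8 + 0.1500×1654.9 + 0.0400×2446.8 + 0.0600×2454.4 = 765.3690 per 100 000.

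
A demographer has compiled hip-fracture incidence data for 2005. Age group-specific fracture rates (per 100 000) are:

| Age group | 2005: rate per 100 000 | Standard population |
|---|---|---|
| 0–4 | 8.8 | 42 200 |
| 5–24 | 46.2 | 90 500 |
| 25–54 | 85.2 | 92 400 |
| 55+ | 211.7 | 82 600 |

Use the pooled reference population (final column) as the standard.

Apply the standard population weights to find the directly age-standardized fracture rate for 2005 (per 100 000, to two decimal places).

97.21

Standard total = 307 700; weights = 0.1371, 0.2941, 0.3003, 0.2684.
Standardized rate: 0.1371×8.8 + 0.2941×46.2 + 0.3003×85.2 + 0.2684×211.7 = 97.2095 per 100 000.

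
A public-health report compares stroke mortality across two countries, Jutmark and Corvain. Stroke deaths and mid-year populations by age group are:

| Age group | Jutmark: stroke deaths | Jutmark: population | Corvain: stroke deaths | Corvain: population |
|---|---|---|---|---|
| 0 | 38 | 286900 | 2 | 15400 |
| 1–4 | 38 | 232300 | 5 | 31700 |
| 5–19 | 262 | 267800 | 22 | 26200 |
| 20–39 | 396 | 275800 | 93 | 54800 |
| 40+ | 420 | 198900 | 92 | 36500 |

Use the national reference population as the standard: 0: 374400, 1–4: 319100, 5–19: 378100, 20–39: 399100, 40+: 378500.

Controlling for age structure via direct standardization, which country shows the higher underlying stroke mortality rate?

Corvain

Age-specific rates per 100000 for Jutmark: 13.25, 16.36, 97.83, 143.58, 211.16.
For Corvain: 12.99, 15.77, 83.97, 169.71, 252.05.
Standard total = 1849200; weights = 0.2025, 0.1726, 0.2045, 0.2158, 0.2047.
Jutmark: 0.2025×13.25 + 0.1726×16.36 + 0.2045×97.83 + 0.2158×143.58 + 0.2047×211.16 = 99.7178 per 100000.
Corvain: 0.2025×12.99 + 0.1726×15.77 + 0.2045×83.97 + 0.2158×169.71 + 0.2047×252.05 = 110.7384 per 100000.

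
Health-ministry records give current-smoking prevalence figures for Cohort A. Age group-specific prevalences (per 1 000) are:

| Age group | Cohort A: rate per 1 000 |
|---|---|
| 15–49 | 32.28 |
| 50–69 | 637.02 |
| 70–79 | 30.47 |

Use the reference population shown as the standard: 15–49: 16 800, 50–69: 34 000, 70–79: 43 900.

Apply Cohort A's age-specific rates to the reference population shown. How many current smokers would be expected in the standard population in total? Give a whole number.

Expected current smokers = Σ (standard pop × age-specific rate ÷ 1 000)
= 16 800×32.28/1 000 + 34 000×637.02/1 000 + 43 900×30.47/1 000
= 542.30 + 21658.68 + 1337.63 = 23538.62.

23539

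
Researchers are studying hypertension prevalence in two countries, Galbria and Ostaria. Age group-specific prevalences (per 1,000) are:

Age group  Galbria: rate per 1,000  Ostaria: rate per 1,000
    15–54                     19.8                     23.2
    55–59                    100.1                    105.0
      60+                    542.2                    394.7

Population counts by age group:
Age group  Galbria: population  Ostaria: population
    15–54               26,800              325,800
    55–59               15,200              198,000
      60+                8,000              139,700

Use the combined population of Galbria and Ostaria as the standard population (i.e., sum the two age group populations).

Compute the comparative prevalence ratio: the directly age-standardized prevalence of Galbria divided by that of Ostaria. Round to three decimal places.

1.220

Combined standard total = 713,500; weights = 0.4942, 0.2988, 0.2070.
Galbria: 0.4942×19.8 + 0.2988×100.1 + 0.2070×542.2 = 151.9352 per 1,000.
Ostaria: 0.4942×23.2 + 0.2988×105.0 + 0.2070×394.7 = 124.5459 per 1,000.
Ratio = 151.9352 ÷ 124.5459 = 1.21991.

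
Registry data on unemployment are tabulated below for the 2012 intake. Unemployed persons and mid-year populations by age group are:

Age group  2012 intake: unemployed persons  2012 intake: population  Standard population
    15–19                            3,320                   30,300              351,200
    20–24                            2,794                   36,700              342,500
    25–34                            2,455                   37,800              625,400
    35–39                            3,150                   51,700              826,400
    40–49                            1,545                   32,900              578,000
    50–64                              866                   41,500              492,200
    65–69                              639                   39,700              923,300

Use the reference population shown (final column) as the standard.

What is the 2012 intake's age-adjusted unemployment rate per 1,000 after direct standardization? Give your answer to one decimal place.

Age-specific rates per 1,000 for the 2012 intake: 109.571, 76.131, 64.947, 60.928, 46.960, 20.867, 16.096.
Standard total = 4,139,000; weights = 0.0849, 0.0827, 0.1511, 0.1997, 0.1396, 0.1189, 0.2231.
Standardized rate: 0.0849×109.571 + 0.0827×76.131 + 0.1511×64.947 + 0.1997×60.928 + 0.1396×46.960 + 0.1189×20.867 + 0.2231×16.096 = 50.2055 per 1,000.

50.2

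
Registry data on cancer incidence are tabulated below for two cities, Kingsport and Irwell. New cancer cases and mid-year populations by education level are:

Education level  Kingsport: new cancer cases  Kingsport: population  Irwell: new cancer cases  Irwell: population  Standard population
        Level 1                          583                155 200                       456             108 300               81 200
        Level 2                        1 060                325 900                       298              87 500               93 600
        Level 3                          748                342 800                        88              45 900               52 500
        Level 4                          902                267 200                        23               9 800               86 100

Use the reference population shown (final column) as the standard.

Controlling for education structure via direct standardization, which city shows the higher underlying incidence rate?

Education-specific rates per 100 000 for Kingsport: 375.64, 325.25, 218.20, 337.57.
For Irwell: 421.05, 340.57, 191.72, 234.69.
Standard total = 313 400; weights = 0.2591, 0.2987, 0.1675, 0.2747.
Kingsport: 0.2591×375.64 + 0.2987×325.25 + 0.1675×218.20 + 0.2747×337.57 = 323.7615 per 100 000.
Irwell: 0.2591×421.05 + 0.2987×340.57 + 0.1675×191.72 + 0.2747×234.69 = 307.4010 per 100 000.
The crude rates (301.81 vs 343.94) would put Irwell higher, but that reflects its education composition; once standardized to a common education structure, Kingsport has the higher underlying rate.

Kingsport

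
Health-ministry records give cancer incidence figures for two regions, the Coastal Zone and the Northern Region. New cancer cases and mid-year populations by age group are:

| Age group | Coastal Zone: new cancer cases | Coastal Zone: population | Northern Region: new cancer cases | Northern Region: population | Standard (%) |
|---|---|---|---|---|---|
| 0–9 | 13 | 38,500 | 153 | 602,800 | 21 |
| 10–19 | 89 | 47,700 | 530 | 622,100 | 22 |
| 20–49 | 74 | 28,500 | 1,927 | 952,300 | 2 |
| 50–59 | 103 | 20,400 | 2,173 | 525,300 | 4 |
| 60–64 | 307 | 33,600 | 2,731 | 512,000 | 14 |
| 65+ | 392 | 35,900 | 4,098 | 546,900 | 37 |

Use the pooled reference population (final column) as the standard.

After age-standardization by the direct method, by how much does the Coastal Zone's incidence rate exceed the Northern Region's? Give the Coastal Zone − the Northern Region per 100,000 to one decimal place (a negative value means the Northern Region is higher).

208.9

Age-specific rates per 100,000 for the Coastal Zone: 33.77, 186.58, 259.65, 504.90, 913.69, 1091.92.
For the Northern Region: 25.38, 85.20, 202.35, 413.67, 533.40, 749.31.
Standard weights: 0.21, 0.22, 0.02, 0.04, 0.14, 0.37.
The Coastal Zone: 0.2100×33.77 + 0.2200×186.58 + 0.0200×259.65 + 0.0400×504.90 + 0.1400×913.69 + 0.3700×1091.92 = 605.4560 per 100,000.
The Northern Region: 0.2100×25.38 + 0.2200×85.20 + 0.0200×202.35 + 0.0400×413.67 + 0.1400×533.40 + 0.3700×749.31 = 396.5890 per 100,000.
Difference = 605.4560 − 396.5890 = 208.8670.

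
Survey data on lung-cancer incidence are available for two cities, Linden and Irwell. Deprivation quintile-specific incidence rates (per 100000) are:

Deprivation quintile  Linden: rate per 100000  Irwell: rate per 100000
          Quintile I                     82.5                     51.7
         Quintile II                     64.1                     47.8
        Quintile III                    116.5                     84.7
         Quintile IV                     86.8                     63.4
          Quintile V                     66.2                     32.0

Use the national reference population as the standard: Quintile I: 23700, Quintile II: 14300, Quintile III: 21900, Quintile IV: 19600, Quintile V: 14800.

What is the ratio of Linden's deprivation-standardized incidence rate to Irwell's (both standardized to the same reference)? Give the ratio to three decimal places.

Standard total = 94300; weights = 0.2513, 0.1516, 0.2322, 0.2078, 0.1569.
Linden: 0.2513×82.5 + 0.1516×64.1 + 0.2322×116.5 + 0.2078×86.8 + 0.1569×66.2 = 85.9414 per 100000.
Irwell: 0.2513×51.7 + 0.1516×47.8 + 0.2322×84.7 + 0.2078×63.4 + 0.1569×32.0 = 58.1124 per 100000.
Ratio = 85.9414 ÷ 58.1124 = 1.47888.

1.479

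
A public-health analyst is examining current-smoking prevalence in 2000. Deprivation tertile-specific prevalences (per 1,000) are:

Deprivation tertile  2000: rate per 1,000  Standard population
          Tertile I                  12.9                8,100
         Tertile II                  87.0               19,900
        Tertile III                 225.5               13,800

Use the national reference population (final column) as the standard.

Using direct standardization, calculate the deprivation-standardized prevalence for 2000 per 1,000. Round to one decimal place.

118.4

Standard total = 41,800; weights = 0.1938, 0.4761, 0.3301.
Standardized rate: 0.1938×12.9 + 0.4761×87.0 + 0.3301×225.5 = 118.3658 per 1,000.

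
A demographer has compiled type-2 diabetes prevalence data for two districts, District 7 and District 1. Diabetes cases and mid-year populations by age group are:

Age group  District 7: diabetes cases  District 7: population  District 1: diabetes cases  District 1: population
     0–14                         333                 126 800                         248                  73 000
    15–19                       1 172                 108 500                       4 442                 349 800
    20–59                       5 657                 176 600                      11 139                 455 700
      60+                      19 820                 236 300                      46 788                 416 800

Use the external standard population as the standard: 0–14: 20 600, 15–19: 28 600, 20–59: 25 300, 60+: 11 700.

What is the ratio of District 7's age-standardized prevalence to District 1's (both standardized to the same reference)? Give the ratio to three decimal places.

Age-specific rates per 1 000 for District 7: 2.626, 10.802, 32.033, 83.876.
For District 1: 3.397, 12.699, 24.444, 112.255.
Standard total = 86 200; weights = 0.2390, 0.3318, 0.2935, 0.1357.
District 7: 0.2390×2.626 + 0.3318×10.802 + 0.2935×32.033 + 0.1357×83.876 = 24.9979 per 1 000.
District 1: 0.2390×3.397 + 0.3318×12.699 + 0.2935×24.444 + 0.1357×112.255 = 27.4359 per 1 000.
Ratio = 24.9979 ÷ 27.4359 = 0.91114.

0.911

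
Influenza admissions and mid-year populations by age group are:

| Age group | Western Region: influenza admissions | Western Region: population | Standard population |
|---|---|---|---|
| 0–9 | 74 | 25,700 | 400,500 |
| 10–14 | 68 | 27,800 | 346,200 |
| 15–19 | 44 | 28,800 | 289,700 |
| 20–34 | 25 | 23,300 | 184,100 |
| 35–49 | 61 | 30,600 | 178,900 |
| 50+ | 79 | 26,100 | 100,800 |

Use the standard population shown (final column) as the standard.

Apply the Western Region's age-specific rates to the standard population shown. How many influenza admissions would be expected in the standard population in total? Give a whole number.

3302

Age-specific rates per 100,000 for the Western Region: 287.94, 244.60, 152.78, 107.30, 199.35, 302.68.
Expected influenza admissions = Σ (standard pop × age-specific rate ÷ 100,000)
= 400,500×287.94/100,000 + 346,200×244.60/100,000 + 289,700×152.78/100,000 + 184,100×107.30/100,000 + 178,900×199.35/100,000 + 100,800×302.68/100,000
= 1153.19 + 846.82 + 442.60 + 197.53 + 356.63 + 305.10 = 3301.87.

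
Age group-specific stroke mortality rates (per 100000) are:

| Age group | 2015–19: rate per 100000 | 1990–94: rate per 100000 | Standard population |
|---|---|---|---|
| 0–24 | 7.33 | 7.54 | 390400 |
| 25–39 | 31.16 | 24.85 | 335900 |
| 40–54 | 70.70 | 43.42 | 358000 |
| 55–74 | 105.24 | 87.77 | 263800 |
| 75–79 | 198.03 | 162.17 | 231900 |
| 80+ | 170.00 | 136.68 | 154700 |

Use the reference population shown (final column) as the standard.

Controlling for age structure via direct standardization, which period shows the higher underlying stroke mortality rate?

Standard total = 1734700; weights = 0.2251, 0.1936, 0.2064, 0.1521, 0.1337, 0.0892.
2015–19: 0.2251×7.33 + 0.1936×31.16 + 0.2064×70.70 + 0.1521×105.24 + 0.1337×198.03 + 0.0892×170.00 = 79.9120 per 100000.
1990–94: 0.2251×7.54 + 0.1936×24.85 + 0.2064×43.42 + 0.1521×87.77 + 0.1337×162.17 + 0.0892×136.68 = 62.6854 per 100000.

2015–19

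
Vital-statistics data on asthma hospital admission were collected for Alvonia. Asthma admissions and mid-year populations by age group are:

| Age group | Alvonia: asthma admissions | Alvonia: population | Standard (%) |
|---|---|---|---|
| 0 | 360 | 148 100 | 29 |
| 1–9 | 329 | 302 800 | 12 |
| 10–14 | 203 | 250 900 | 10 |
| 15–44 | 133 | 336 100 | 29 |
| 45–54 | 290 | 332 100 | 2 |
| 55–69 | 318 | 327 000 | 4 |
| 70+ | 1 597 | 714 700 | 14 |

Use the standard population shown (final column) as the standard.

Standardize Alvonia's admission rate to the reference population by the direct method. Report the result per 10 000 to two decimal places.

Age-specific rates per 10 000 for Alvonia: 24.31, 10.87, 8.09, 3.96, 8.73, 9.72, 22.35.
Standard weights: 0.29, 0.12, 0.10, 0.29, 0.02, 0.04, 0.14.
Standardized rate: 0.2900×24.31 + 0.1200×10.87 + 0.1000×8.09 + 0.2900×3.96 + 0.0200×8.73 + 0.0400×9.72 + 0.1400×22.35 = 14.0017 per 10 000.

14.00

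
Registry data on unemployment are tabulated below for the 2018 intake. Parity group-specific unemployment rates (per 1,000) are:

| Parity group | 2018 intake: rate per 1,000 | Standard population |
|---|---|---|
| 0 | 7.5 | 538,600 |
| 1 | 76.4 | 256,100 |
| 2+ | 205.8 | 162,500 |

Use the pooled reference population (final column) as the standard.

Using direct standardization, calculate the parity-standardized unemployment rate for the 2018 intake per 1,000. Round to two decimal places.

59.60

Standard total = 957,200; weights = 0.5627, 0.2676, 0.1698.
Standardized rate: 0.5627×7.5 + 0.2676×76.4 + 0.1698×205.8 = 59.5989 per 1,000.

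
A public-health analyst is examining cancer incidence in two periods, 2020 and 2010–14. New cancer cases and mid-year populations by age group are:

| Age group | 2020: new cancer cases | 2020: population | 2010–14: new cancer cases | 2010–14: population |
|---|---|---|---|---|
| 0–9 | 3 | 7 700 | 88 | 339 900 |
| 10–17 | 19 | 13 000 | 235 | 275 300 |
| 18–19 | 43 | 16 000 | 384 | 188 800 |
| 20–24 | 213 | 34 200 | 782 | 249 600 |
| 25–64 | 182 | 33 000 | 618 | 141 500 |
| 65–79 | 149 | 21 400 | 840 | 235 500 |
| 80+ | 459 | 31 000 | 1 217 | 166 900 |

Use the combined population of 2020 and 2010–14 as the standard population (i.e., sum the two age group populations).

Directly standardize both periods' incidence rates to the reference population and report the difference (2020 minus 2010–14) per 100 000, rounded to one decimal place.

216.3

Age-specific rates per 100 000 for 2020: 38.96, 146.15, 268.75, 622.81, 551.52, 696.26, 1480.65.
For 2010–14: 25.89, 85.36, 203.39, 313.30, 436.75, 356.69, 729.18.
Combined standard total = 1 753 800; weights = 0.1982, 0.1644, 0.1168, 0.1618, 0.0995, 0.1465, 0.1128.
2020: 0.1982×38.96 + 0.1644×146.15 + 0.1168×268.75 + 0.1618×622.81 + 0.0995×551.52 + 0.1465×696.26 + 0.1128×1480.65 = 487.8551 per 100 000.
2010–14: 0.1982×25.89 + 0.1644×85.36 + 0.1168×203.39 + 0.1618×313.30 + 0.0995×436.75 + 0.1465×356.69 + 0.1128×729.18 = 271.5980 per 100 000.
Difference = 487.8551 − 271.5980 = 216.2571.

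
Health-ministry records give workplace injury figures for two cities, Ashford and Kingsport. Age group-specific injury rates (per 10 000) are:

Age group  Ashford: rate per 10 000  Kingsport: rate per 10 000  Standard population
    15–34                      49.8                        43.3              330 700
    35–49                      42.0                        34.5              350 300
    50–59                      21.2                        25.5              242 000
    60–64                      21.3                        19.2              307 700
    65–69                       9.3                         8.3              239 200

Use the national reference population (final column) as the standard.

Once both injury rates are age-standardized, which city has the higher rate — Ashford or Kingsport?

Ashford

Standard total = 1 469 900; weights = 0.2250, 0.2383, 0.1646, 0.2093, 0.1627.
Ashford: 0.2250×49.8 + 0.2383×42.0 + 0.1646×21.2 + 0.2093×21.3 + 0.1627×9.3 = 30.6758 per 10 000.
Kingsport: 0.2250×43.3 + 0.2383×34.5 + 0.1646×25.5 + 0.2093×19.2 + 0.1627×8.3 = 27.5317 per 10 000.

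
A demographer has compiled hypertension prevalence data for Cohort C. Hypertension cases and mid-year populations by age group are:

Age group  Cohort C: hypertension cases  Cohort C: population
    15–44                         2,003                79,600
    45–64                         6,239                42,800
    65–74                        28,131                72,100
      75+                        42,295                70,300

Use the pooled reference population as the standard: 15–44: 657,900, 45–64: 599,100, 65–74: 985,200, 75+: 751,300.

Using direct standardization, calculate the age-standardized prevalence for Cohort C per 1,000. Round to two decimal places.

314.11

Age-specific rates per 1,000 for Cohort C: 25.163, 145.771, 390.166, 601.636.
Standard total = 2,993,500; weights = 0.2198, 0.2001, 0.3291, 0.2510.
Standardized rate: 0.2198×25.163 + 0.2001×145.771 + 0.3291×390.166 + 0.2510×601.636 = 314.1097 per 1,000.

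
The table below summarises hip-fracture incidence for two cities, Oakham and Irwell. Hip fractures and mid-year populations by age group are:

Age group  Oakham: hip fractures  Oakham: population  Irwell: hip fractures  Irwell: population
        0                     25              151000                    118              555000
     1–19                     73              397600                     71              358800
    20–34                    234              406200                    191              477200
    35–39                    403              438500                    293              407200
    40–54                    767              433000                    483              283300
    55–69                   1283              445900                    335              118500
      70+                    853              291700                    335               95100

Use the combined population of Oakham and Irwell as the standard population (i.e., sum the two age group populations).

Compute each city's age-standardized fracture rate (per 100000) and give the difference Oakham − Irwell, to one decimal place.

Age-specific rates per 100000 for Oakham: 16.56, 18.36, 57.61, 91.90, 177.14, 287.73, 292.42.
For Irwell: 21.26, 19.79, 40.03, 71.95, 170.49, 282.70, 352.26.
Combined standard total = 4859000; weights = 0.1453, 0.1557, 0.1818, 0.1740, 0.1474, 0.1162, 0.0796.
Oakham: 0.1453×16.56 + 0.1557×18.36 + 0.1818×57.61 + 0.1740×91.90 + 0.1474×177.14 + 0.1162×287.73 + 0.0796×292.42 = 114.5459 per 100000.
Irwell: 0.1453×21.26 + 0.1557×19.79 + 0.1818×40.03 + 0.1740×71.95 + 0.1474×170.49 + 0.1162×282.70 + 0.0796×352.26 = 111.9822 per 100000.
Difference = 114.5459 − 111.9822 = 2.5636.

2.6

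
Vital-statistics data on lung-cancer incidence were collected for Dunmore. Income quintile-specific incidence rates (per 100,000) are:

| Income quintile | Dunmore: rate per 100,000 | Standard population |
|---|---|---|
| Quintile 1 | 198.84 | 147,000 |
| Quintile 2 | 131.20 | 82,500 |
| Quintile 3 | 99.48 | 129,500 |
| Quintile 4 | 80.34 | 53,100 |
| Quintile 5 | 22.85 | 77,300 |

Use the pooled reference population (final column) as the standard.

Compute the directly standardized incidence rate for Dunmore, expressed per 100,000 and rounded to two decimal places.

Standard total = 489,400; weights = 0.3004, 0.1686, 0.2646, 0.1085, 0.1579.
Standardized rate: 0.3004×198.84 + 0.1686×131.20 + 0.2646×99.48 + 0.1085×80.34 + 0.1579×22.85 = 120.4914 per 100,000.

120.49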